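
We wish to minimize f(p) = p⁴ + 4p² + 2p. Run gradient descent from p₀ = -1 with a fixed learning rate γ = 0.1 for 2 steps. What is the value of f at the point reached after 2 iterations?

f′(p) = 4p³ + 8p + 2
p₁ = -1 − 0.1·(-10) = 0
p₂ = 0 − 0.1·2 = -0.2
f(-0.2) = -0.2384

-0.2384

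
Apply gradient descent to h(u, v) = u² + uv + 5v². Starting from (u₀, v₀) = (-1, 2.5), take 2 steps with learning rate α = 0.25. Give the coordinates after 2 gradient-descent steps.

(0.3125, 5.53125)

∇h = (2u + v, u + 10v)
(u₁, v₁) = (-1, 2.5) − 0.25·(0.5, 24) = (-1.125, -3.5)
(u₂, v₂) = (-1.125, -3.5) − 0.25·(-5.75, -36.125) = (0.3125, 5.53125)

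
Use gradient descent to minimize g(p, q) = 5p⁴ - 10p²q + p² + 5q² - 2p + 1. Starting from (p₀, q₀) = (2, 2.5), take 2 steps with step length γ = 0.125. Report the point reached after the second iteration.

∇g = (20p³ - 20pq + 2p - 2, -10p² + 10q)
(p₁, q₁) = (2, 2.5) − 0.125·(62, -15) = (-5.75, 4.375)
(p₂, q₂) = (-5.75, 4.375) − 0.125·(-3312.5625, -286.875) = (408.3203125, 40.234375)

(408.3203125, 40.234375)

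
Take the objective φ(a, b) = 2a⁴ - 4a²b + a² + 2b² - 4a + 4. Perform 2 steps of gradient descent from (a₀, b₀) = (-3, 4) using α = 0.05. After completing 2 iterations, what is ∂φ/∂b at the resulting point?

-159.16

∇φ = (8a³ - 8ab + 2a - 4, -4a² + 4b)
Step 1: at (-3, 4), ∇φ = (-130, -20) → (-3, 4) − 0.05·(-130, -20) = (3.5, 5)
Step 2: at (3.5, 5), ∇φ = (206, -29) → (3.5, 5) − 0.05·(206, -29) = (-6.8, 6.45)
∂φ/∂b at (-6.8, 6.45) = -159.16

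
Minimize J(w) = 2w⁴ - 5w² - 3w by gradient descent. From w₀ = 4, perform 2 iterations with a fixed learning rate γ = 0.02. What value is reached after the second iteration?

J′(w) = 8w³ - 10w - 3
w₁ = 4 − 0.02·469 = -5.38
w₂ = -5.38 − 0.02·(-1194.966976) = 18.51933952

18.51933952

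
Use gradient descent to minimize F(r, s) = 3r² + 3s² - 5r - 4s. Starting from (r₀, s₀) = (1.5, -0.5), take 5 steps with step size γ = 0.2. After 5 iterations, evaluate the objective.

∇F = (6r - 5, 6s - 4)
(r₁, s₁) = (1.5, -0.5) − 0.2·(4, -7) = (0.7, 0.9)
(r₂, s₂) = (0.7, 0.9) − 0.2·(-0.8, 1.4) = (0.86, 0.62)
(r₃, s₃) = (0.86, 0.62) − 0.2·(0.16, -0.28) = (0.828, 0.676)
(r₄, s₄) = (0.828, 0.676) − 0.2·(-0.032, 0.056) = (0.8344, 0.6648)
(r₅, s₅) = (0.8344, 0.6648) − 0.2·(0.0064, -0.0112) = (0.83312, 0.66704)
F(0.83312, 0.66704) = -3.416666112

-3.416666112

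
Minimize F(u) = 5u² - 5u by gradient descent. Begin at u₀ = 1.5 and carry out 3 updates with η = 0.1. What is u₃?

F′(u) = 10u - 5
Step 1: F′(1.5) = 10; u₁ = 1.5 − 0.1·10 = 0.5
Step 2: F′(0.5) = 0; u₂ = 0.5 − 0.1·0 = 0.5
Step 3: F′(0.5) = 0; u₃ = 0.5 − 0.1·0 = 0.5

0.5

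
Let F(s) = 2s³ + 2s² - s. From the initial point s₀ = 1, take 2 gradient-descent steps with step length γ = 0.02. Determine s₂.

0.693712

F′(s) = 6s² + 4s - 1
s₁ = 1 − 0.02·9 = 0.82
s₂ = 0.82 − 0.02·6.3144 = 0.693712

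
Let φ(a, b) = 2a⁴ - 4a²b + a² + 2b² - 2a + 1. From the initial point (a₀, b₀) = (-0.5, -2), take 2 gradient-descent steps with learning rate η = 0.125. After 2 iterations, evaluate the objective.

∇φ = (8a³ - 8ab + 2a - 2, -4a² + 4b)
Step 1: at (-0.5, -2), ∇φ = (-12, -9) → (-0.5, -2) − 0.125·(-12, -9) = (1, -0.875)
Step 2: at (1, -0.875), ∇φ = (15, -7.5) → (1, -0.875) − 0.125·(15, -7.5) = (-0.875, 0.0625)
φ(-0.875, 0.0625) = 4.50439453125

4.50439453125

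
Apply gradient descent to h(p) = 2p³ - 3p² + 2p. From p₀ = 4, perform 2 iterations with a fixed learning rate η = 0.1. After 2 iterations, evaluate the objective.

-4477.553405952

h′(p) = 6p² - 6p + 2
p₁ = 4 − 0.1·74 = -3.4
p₂ = -3.4 − 0.1·91.76 = -12.576
h(-12.576) = -4477.553405952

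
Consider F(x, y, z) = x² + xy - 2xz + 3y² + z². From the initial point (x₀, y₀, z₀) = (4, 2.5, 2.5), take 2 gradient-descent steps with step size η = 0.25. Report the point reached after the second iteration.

∇F = (2x + y - 2z, x + 6y, -2x + 2z)
(x₁, y₁, z₁) = (4, 2.5, 2.5) − 0.25·(5.5, 19, -3) = (2.625, -2.25, 3.25)
(x₂, y₂, z₂) = (2.625, -2.25, 3.25) − 0.25·(-3.5, -10.875, 1.25) = (3.5, 0.46875, 2.9375)

(3.5, 0.46875, 2.9375)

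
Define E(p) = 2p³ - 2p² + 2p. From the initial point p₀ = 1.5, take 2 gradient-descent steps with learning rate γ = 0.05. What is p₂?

E′(p) = 6p² - 4p + 2
p₁ = 1.5 − 0.05·9.5 = 1.025
p₂ = 1.025 − 0.05·4.20375 = 0.8148125

0.8148125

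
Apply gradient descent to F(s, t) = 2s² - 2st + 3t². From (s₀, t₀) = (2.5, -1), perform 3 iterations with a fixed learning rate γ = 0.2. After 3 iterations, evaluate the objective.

∇F = (4s - 2t, -2s + 6t)
Step 1: at (2.5, -1), ∇F = (12, -11) → (2.5, -1) − 0.2·(12, -11) = (0.1, 1.2)
Step 2: at (0.1, 1.2), ∇F = (-2, 7) → (0.1, 1.2) − 0.2·(-2, 7) = (0.5, -0.2)
Step 3: at (0.5, -0.2), ∇F = (2.4, -2.2) → (0.5, -0.2) − 0.2·(2.4, -2.2) = (0.02, 0.24)
F(0.02, 0.24) = 0.164

0.164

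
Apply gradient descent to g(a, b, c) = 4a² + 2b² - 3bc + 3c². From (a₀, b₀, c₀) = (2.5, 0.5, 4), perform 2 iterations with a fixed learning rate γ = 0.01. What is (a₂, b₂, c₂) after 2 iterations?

∇g = (8a, 4b - 3c, -3b + 6c)
Step 1: at (2.5, 0.5, 4), ∇g = (20, -10, 22.5) → (2.5, 0.5, 4) − 0.01·(20, -10, 22.5) = (2.3, 0.6, 3.775)
Step 2: at (2.3, 0.6, 3.775), ∇g = (18.4, -8.925, 20.85) → (2.3, 0.6, 3.775) − 0.01·(18.4, -8.925, 20.85) = (2.116, 0.68925, 3.5665)

(2.116, 0.68925, 3.5665)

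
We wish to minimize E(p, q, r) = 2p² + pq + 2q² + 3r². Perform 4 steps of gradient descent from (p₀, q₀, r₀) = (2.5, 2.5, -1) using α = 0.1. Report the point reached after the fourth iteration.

(0.15625, 0.15625, -0.0256)

∇E = (4p + q, p + 4q, 6r)
(p₁, q₁, r₁) = (2.5, 2.5, -1) − 0.1·(12.5, 12.5, -6) = (1.25, 1.25, -0.4)
(p₂, q₂, r₂) = (1.25, 1.25, -0.4) − 0.1·(6.25, 6.25, -2.4) = (0.625, 0.625, -0.16)
(p₃, q₃, r₃) = (0.625, 0.625, -0.16) − 0.1·(3.125, 3.125, -0.96) = (0.3125, 0.3125, -0.064)
(p₄, q₄, r₄) = (0.3125, 0.3125, -0.064) − 0.1·(1.5625, 1.5625, -0.384) = (0.15625, 0.15625, -0.0256)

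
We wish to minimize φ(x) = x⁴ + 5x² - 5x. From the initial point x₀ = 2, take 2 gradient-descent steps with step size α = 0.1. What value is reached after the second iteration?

8.3732

φ′(x) = 4x³ + 10x - 5
Step 1: φ′(2) = 47; x₁ = 2 − 0.1·47 = -2.7
Step 2: φ′(-2.7) = -110.732; x₂ = -2.7 − 0.1·(-110.732) = 8.3732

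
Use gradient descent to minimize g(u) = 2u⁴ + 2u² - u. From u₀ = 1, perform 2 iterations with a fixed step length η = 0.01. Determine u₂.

g′(u) = 8u³ + 4u - 1
Step 1: g′(1) = 11; u₁ = 1 − 0.01·11 = 0.89
Step 2: g′(0.89) = 8.199752; u₂ = 0.89 − 0.01·8.199752 = 0.80800248

0.80800248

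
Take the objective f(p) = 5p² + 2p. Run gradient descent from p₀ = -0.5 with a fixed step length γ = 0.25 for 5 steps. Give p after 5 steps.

f′(p) = 10p + 2
Step 1: f′(-0.5) = -3; p₁ = -0.5 − 0.25·(-3) = 0.25
Step 2: f′(0.25) = 4.5; p₂ = 0.25 − 0.25·4.5 = -0.875
Step 3: f′(-0.875) = -6.75; p₃ = -0.875 − 0.25·(-6.75) = 0.8125
Step 4: f′(0.8125) = 10.125; p₄ = 0.8125 − 0.25·10.125 = -1.71875
Step 5: f′(-1.71875) = -15.1875; p₅ = -1.71875 − 0.25·(-15.1875) = 2.078125

2.078125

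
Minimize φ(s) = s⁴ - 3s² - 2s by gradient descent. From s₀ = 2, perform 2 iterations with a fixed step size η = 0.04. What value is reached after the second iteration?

1.33165568

φ′(s) = 4s³ - 6s - 2
s₁ = 2 − 0.04·18 = 1.28
s₂ = 1.28 − 0.04·(-1.291392) = 1.33165568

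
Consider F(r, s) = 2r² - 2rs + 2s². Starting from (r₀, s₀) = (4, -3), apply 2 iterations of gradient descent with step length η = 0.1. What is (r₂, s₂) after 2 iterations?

∇F = (4r - 2s, -2r + 4s)
Step 1: at (4, -3), ∇F = (22, -20) → (4, -3) − 0.1·(22, -20) = (1.8, -1)
Step 2: at (1.8, -1), ∇F = (9.2, -7.6) → (1.8, -1) − 0.1·(9.2, -7.6) = (0.88, -0.24)

(0.88, -0.24)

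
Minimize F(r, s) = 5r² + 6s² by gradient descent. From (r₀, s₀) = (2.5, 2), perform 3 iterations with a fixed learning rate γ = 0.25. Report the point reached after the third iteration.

∇F = (10r, 12s)
(r₁, s₁) = (2.5, 2) − 0.25·(25, 24) = (-3.75, -4)
(r₂, s₂) = (-3.75, -4) − 0.25·(-37.5, -48) = (5.625, 8)
(r₃, s₃) = (5.625, 8) − 0.25·(56.25, 96) = (-8.4375, -16)

(-8.4375, -16)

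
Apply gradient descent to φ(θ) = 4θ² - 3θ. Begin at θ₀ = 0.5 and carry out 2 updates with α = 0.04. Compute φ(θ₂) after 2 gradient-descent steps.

-0.54913664

φ′(θ) = 8θ - 3
θ₁ = 0.5 − 0.04·1 = 0.46
θ₂ = 0.46 − 0.04·0.68 = 0.4328
φ(0.4328) = -0.54913664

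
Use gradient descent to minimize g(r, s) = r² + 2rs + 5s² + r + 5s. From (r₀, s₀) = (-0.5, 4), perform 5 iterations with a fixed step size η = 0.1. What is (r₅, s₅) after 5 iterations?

(-0.64592, -0.34752)

∇g = (2r + 2s + 1, 2r + 10s + 5)
(r₁, s₁) = (-0.5, 4) − 0.1·(8, 44) = (-1.3, -0.4)
(r₂, s₂) = (-1.3, -0.4) − 0.1·(-2.4, -1.6) = (-1.06, -0.24)
(r₃, s₃) = (-1.06, -0.24) − 0.1·(-1.6, 0.48) = (-0.9, -0.288)
(r₄, s₄) = (-0.9, -0.288) − 0.1·(-1.376, 0.32) = (-0.7624, -0.32)
(r₅, s₅) = (-0.7624, -0.32) − 0.1·(-1.1648, 0.2752) = (-0.64592, -0.34752)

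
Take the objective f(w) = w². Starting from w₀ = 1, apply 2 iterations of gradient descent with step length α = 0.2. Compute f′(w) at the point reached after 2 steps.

0.72

f′(w) = 2w
Step 1: f′(1) = 2; w₁ = 1 − 0.2·2 = 0.6
Step 2: f′(0.6) = 1.2; w₂ = 0.6 − 0.2·1.2 = 0.36
f′(w) at (0.36) = 0.72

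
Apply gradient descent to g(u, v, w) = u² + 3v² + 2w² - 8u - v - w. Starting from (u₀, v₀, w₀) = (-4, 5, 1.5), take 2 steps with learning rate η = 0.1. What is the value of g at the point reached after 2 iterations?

∇g = (2u - 8, 6v - 1, 4w - 1)
Step 1: at (-4, 5, 1.5), ∇g = (-16, 29, 5) → (-4, 5, 1.5) − 0.1·(-16, 29, 5) = (-2.4, 2.1, 1)
Step 2: at (-2.4, 2.1, 1), ∇g = (-12.8, 11.6, 3) → (-2.4, 2.1, 1) − 0.1·(-12.8, 11.6, 3) = (-1.12, 0.94, 0.7)
g(-1.12, 0.94, 0.7) = 12.2052

12.2052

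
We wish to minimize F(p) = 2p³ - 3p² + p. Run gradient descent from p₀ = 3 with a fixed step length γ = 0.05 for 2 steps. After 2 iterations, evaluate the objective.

0.05545884553125

F′(p) = 6p² - 6p + 1
p₁ = 3 − 0.05·37 = 1.15
p₂ = 1.15 − 0.05·2.035 = 1.04825
F(1.04825) = 0.05545884553125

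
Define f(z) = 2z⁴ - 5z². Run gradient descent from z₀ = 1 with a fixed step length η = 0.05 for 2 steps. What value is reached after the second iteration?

1.1176

f′(z) = 8z³ - 10z
z₁ = 1 − 0.05·(-2) = 1.1
z₂ = 1.1 − 0.05·(-0.352) = 1.1176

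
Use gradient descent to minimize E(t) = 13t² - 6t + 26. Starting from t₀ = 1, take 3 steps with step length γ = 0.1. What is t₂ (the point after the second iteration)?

2.2

E′(t) = 26t - 6
Step 1: E′(1) = 20; t₁ = 1 − 0.1·20 = -1
Step 2: E′(-1) = -32; t₂ = -1 − 0.1·(-32) = 2.2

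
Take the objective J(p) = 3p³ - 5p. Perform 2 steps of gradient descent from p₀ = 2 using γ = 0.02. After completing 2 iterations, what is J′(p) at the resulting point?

J′(p) = 9p² - 5
Step 1: J′(2) = 31; p₁ = 2 − 0.02·31 = 1.38
Step 2: J′(1.38) = 12.1396; p₂ = 1.38 − 0.02·12.1396 = 1.137208
J′(p) at (1.137208) = 6.639178317376

6.639178317376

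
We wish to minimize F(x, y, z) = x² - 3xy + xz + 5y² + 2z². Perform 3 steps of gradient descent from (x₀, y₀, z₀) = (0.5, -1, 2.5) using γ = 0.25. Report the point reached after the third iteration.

(-2.375, 6.140625, -0.21875)

∇F = (2x - 3y + z, -3x + 10y, x + 4z)
Step 1: at (0.5, -1, 2.5), ∇F = (6.5, -11.5, 10.5) → (0.5, -1, 2.5) − 0.25·(6.5, -11.5, 10.5) = (-1.125, 1.875, -0.125)
Step 2: at (-1.125, 1.875, -0.125), ∇F = (-8, 22.125, -1.625) → (-1.125, 1.875, -0.125) − 0.25·(-8, 22.125, -1.625) = (0.875, -3.65625, 0.28125)
Step 3: at (0.875, -3.65625, 0.28125), ∇F = (13, -39.1875, 2) → (0.875, -3.65625, 0.28125) − 0.25·(13, -39.1875, 2) = (-2.375, 6.140625, -0.21875)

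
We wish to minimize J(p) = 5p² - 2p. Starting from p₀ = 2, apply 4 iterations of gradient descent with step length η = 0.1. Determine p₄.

J′(p) = 10p - 2
Step 1: J′(2) = 18; p₁ = 2 − 0.1·18 = 0.2
Step 2: J′(0.2) = 0; p₂ = 0.2 − 0.1·0 = 0.2
Step 3: J′(0.2) = 0; p₃ = 0.2 − 0.1·0 = 0.2
Step 4: J′(0.2) = 0; p₄ = 0.2 − 0.1·0 = 0.2

0.2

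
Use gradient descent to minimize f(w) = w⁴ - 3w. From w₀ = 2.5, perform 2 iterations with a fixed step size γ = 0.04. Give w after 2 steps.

0.23972352

f′(w) = 4w³ - 3
w₁ = 2.5 − 0.04·59.5 = 0.12
w₂ = 0.12 − 0.04·(-2.993088) = 0.23972352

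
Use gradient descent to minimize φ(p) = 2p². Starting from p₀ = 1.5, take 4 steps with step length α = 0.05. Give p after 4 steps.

φ′(p) = 4p
Step 1: φ′(1.5) = 6; p₁ = 1.5 − 0.05·6 = 1.2
Step 2: φ′(1.2) = 4.8; p₂ = 1.2 − 0.05·4.8 = 0.96
Step 3: φ′(0.96) = 3.84; p₃ = 0.96 − 0.05·3.84 = 0.768
Step 4: φ′(0.768) = 3.072; p₄ = 0.768 − 0.05·3.072 = 0.6144

0.6144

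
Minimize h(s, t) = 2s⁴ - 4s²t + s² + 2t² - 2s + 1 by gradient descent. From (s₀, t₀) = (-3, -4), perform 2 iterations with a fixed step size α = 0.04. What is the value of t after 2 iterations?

∇h = (8s³ - 8st + 2s - 2, -4s² + 4t)
Step 1: at (-3, -4), ∇h = (-320, -52) → (-3, -4) − 0.04·(-320, -52) = (9.8, -1.92)
Step 2: at (9.8, -1.92), ∇h = (7697.664, -391.84) → (9.8, -1.92) − 0.04·(7697.664, -391.84) = (-298.10656, 13.7536)
t = 13.7536

13.7536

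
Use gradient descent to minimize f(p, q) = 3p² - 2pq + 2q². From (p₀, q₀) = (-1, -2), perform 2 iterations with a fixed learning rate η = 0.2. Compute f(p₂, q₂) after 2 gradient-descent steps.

0.28

∇f = (6p - 2q, -2p + 4q)
Step 1: at (-1, -2), ∇f = (-2, -6) → (-1, -2) − 0.2·(-2, -6) = (-0.6, -0.8)
Step 2: at (-0.6, -0.8), ∇f = (-2, -2) → (-0.6, -0.8) − 0.2·(-2, -2) = (-0.2, -0.4)
f(-0.2, -0.4) = 0.28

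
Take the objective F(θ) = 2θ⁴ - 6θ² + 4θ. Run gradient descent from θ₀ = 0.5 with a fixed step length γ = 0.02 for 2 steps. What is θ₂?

0.54230272

F′(θ) = 8θ³ - 12θ + 4
Step 1: F′(0.5) = -1; θ₁ = 0.5 − 0.02·(-1) = 0.52
Step 2: F′(0.52) = -1.115136; θ₂ = 0.52 − 0.02·(-1.115136) = 0.54230272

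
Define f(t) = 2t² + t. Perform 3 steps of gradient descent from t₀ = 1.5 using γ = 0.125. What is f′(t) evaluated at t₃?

0.875

f′(t) = 4t + 1
Step 1: f′(1.5) = 7; t₁ = 1.5 − 0.125·7 = 0.625
Step 2: f′(0.625) = 3.5; t₂ = 0.625 − 0.125·3.5 = 0.1875
Step 3: f′(0.1875) = 1.75; t₃ = 0.1875 − 0.125·1.75 = -0.03125
f′(t) at (-0.03125) = 0.875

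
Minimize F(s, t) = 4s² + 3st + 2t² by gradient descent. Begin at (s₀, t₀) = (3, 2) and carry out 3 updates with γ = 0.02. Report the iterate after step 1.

∇F = (8s + 3t, 3s + 4t)
(s₁, t₁) = (3, 2) − 0.02·(30, 17) = (2.4, 1.66)

(2.4, 1.66)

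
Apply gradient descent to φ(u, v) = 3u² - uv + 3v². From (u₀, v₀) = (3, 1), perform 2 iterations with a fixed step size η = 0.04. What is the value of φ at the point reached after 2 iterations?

10.07316992

∇φ = (6u - v, -u + 6v)
(u₁, v₁) = (3, 1) − 0.04·(17, 3) = (2.32, 0.88)
(u₂, v₂) = (2.32, 0.88) − 0.04·(13.04, 2.96) = (1.7984, 0.7616)
φ(1.7984, 0.7616) = 10.07316992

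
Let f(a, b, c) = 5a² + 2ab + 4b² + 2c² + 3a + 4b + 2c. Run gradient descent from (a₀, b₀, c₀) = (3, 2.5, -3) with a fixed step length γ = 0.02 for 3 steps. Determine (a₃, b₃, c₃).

∇f = (10a + 2b + 3, 2a + 8b + 4, 4c + 2)
Step 1: at (3, 2.5, -3), ∇f = (38, 30, -10) → (3, 2.5, -3) − 0.02·(38, 30, -10) = (2.24, 1.9, -2.8)
Step 2: at (2.24, 1.9, -2.8), ∇f = (29.2, 23.68, -9.2) → (2.24, 1.9, -2.8) − 0.02·(29.2, 23.68, -9.2) = (1.656, 1.4264, -2.616)
Step 3: at (1.656, 1.4264, -2.616), ∇f = (22.4128, 18.7232, -8.464) → (1.656, 1.4264, -2.616) − 0.02·(22.4128, 18.7232, -8.464) = (1.207744, 1.051936, -2.44672)

(1.207744, 1.051936, -2.44672)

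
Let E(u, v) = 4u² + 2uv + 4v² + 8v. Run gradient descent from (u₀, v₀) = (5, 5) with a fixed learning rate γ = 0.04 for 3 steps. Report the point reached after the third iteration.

(1.140416, 0.392384)

∇E = (8u + 2v, 2u + 8v + 8)
Step 1: at (5, 5), ∇E = (50, 58) → (5, 5) − 0.04·(50, 58) = (3, 2.68)
Step 2: at (3, 2.68), ∇E = (29.36, 35.44) → (3, 2.68) − 0.04·(29.36, 35.44) = (1.8256, 1.2624)
Step 3: at (1.8256, 1.2624), ∇E = (17.1296, 21.7504) → (1.8256, 1.2624) − 0.04·(17.1296, 21.7504) = (1.140416, 0.392384)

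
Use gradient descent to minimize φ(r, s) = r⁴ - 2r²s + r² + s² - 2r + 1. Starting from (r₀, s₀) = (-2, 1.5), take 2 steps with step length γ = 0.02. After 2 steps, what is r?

-1.31089664

∇φ = (4r³ - 4rs + 2r - 2, -2r² + 2s)
(r₁, s₁) = (-2, 1.5) − 0.02·(-26, -5) = (-1.48, 1.6)
(r₂, s₂) = (-1.48, 1.6) − 0.02·(-8.455168, -1.1808) = (-1.31089664, 1.623616)
r = -1.31089664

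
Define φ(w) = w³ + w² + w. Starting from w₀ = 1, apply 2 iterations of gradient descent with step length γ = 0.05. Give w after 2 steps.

0.5065

φ′(w) = 3w² + 2w + 1
w₁ = 1 − 0.05·6 = 0.7
w₂ = 0.7 − 0.05·3.87 = 0.5065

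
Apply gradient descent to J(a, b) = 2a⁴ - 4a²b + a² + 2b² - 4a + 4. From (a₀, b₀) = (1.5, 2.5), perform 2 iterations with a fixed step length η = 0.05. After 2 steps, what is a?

∇J = (8a³ - 8ab + 2a - 4, -4a² + 4b)
(a₁, b₁) = (1.5, 2.5) − 0.05·(-4, 1) = (1.7, 2.45)
(a₂, b₂) = (1.7, 2.45) − 0.05·(5.384, -1.76) = (1.4308, 2.538)
a = 1.4308

1.4308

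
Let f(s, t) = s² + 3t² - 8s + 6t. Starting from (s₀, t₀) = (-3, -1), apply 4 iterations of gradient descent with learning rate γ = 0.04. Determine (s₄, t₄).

(-1.01475072, -1)

∇f = (2s - 8, 6t + 6)
Step 1: at (-3, -1), ∇f = (-14, 0) → (-3, -1) − 0.04·(-14, 0) = (-2.44, -1)
Step 2: at (-2.44, -1), ∇f = (-12.88, 0) → (-2.44, -1) − 0.04·(-12.88, 0) = (-1.9248, -1)
Step 3: at (-1.9248, -1), ∇f = (-11.8496, 0) → (-1.9248, -1) − 0.04·(-11.8496, 0) = (-1.450816, -1)
Step 4: at (-1.450816, -1), ∇f = (-10.901632, 0) → (-1.450816, -1) − 0.04·(-10.901632, 0) = (-1.01475072, -1)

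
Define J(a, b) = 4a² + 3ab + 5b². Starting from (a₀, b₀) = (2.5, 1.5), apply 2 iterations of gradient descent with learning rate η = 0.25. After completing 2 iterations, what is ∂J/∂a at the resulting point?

80.46875

∇J = (8a + 3b, 3a + 10b)
Step 1: at (2.5, 1.5), ∇J = (24.5, 22.5) → (2.5, 1.5) − 0.25·(24.5, 22.5) = (-3.625, -4.125)
Step 2: at (-3.625, -4.125), ∇J = (-41.375, -52.125) → (-3.625, -4.125) − 0.25·(-41.375, -52.125) = (6.71875, 8.90625)
∂J/∂a at (6.71875, 8.90625) = 80.46875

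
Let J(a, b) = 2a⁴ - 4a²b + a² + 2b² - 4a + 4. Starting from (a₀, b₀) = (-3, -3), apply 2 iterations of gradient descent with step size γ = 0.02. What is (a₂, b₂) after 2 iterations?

∇J = (8a³ - 8ab + 2a - 4, -4a² + 4b)
Step 1: at (-3, -3), ∇J = (-298, -48) → (-3, -3) − 0.02·(-298, -48) = (2.96, -2.04)
Step 2: at (2.96, -2.04), ∇J = (257.701888, -43.2064) → (2.96, -2.04) − 0.02·(257.701888, -43.2064) = (-2.19403776, -1.175872)

(-2.19403776, -1.175872)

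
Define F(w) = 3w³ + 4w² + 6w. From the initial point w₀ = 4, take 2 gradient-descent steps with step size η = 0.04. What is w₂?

-6.343424

F′(w) = 9w² + 8w + 6
w₁ = 4 − 0.04·182 = -3.28
w₂ = -3.28 − 0.04·76.5856 = -6.343424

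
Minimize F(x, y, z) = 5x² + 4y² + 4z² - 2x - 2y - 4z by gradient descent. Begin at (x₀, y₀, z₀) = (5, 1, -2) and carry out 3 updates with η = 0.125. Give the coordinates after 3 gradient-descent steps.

∇F = (10x - 2, 8y - 2, 8z - 4)
Step 1: at (5, 1, -2), ∇F = (48, 6, -20) → (5, 1, -2) − 0.125·(48, 6, -20) = (-1, 0.25, 0.5)
Step 2: at (-1, 0.25, 0.5), ∇F = (-12, 0, 0) → (-1, 0.25, 0.5) − 0.125·(-12, 0, 0) = (0.5, 0.25, 0.5)
Step 3: at (0.5, 0.25, 0.5), ∇F = (3, 0, 0) → (0.5, 0.25, 0.5) − 0.125·(3, 0, 0) = (0.125, 0.25, 0.5)

(0.125, 0.25, 0.5)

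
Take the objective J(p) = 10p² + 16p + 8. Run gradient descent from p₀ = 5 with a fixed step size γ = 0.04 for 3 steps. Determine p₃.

J′(p) = 20p + 16
Step 1: J′(5) = 116; p₁ = 5 − 0.04·116 = 0.36
Step 2: J′(0.36) = 23.2; p₂ = 0.36 − 0.04·23.2 = -0.568
Step 3: J′(-0.568) = 4.64; p₃ = -0.568 − 0.04·4.64 = -0.7536

-0.7536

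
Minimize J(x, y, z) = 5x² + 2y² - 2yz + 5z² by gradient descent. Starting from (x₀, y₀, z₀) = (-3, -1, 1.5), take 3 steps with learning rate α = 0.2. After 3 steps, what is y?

0.688

∇J = (10x, 4y - 2z, -2y + 10z)
(x₁, y₁, z₁) = (-3, -1, 1.5) − 0.2·(-30, -7, 17) = (3, 0.4, -1.9)
(x₂, y₂, z₂) = (3, 0.4, -1.9) − 0.2·(30, 5.4, -19.8) = (-3, -0.68, 2.06)
(x₃, y₃, z₃) = (-3, -0.68, 2.06) − 0.2·(-30, -6.84, 21.96) = (3, 0.688, -2.332)
y = 0.688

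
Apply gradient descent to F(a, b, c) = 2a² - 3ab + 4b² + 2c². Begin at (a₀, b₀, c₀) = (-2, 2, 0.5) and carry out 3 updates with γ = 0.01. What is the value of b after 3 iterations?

∇F = (4a - 3b, -3a + 8b, 4c)
Step 1: at (-2, 2, 0.5), ∇F = (-14, 22, 2) → (-2, 2, 0.5) − 0.01·(-14, 22, 2) = (-1.86, 1.78, 0.48)
Step 2: at (-1.86, 1.78, 0.48), ∇F = (-12.78, 19.82, 1.92) → (-1.86, 1.78, 0.48) − 0.01·(-12.78, 19.82, 1.92) = (-1.7322, 1.5818, 0.4608)
Step 3: at (-1.7322, 1.5818, 0.4608), ∇F = (-11.6742, 17.851, 1.8432) → (-1.7322, 1.5818, 0.4608) − 0.01·(-11.6742, 17.851, 1.8432) = (-1.615458, 1.40329, 0.442368)
b = 1.40329

1.40329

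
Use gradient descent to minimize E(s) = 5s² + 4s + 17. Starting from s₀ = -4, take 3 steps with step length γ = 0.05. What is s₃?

E′(s) = 10s + 4
Step 1: E′(-4) = -36; s₁ = -4 − 0.05·(-36) = -2.2
Step 2: E′(-2.2) = -18; s₂ = -2.2 − 0.05·(-18) = -1.3
Step 3: E′(-1.3) = -9; s₃ = -1.3 − 0.05·(-9) = -0.85

-0.85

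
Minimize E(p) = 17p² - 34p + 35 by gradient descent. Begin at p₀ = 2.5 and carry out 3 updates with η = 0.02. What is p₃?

E′(p) = 34p - 34
Step 1: E′(2.5) = 51; p₁ = 2.5 − 0.02·51 = 1.48
Step 2: E′(1.48) = 16.32; p₂ = 1.48 − 0.02·16.32 = 1.1536
Step 3: E′(1.1536) = 5.2224; p₃ = 1.1536 − 0.02·5.2224 = 1.049152

1.049152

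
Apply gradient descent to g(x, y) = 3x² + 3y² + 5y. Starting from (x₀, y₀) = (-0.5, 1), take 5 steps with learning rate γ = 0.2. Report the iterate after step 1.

(0.1, -1.2)

∇g = (6x, 6y + 5)
(x₁, y₁) = (-0.5, 1) − 0.2·(-3, 11) = (0.1, -1.2)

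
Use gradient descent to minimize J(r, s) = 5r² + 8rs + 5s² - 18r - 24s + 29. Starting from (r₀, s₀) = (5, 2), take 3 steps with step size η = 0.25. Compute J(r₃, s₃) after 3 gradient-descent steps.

180150.3125

∇J = (10r + 8s - 18, 8r + 10s - 24)
(r₁, s₁) = (5, 2) − 0.25·(48, 36) = (-7, -7)
(r₂, s₂) = (-7, -7) − 0.25·(-144, -150) = (29, 30.5)
(r₃, s₃) = (29, 30.5) − 0.25·(516, 513) = (-100, -97.75)
J(-100, -97.75) = 180150.3125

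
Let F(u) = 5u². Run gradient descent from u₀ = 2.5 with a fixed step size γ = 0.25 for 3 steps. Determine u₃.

F′(u) = 10u
u₁ = 2.5 − 0.25·25 = -3.75
u₂ = -3.75 − 0.25·(-37.5) = 5.625
u₃ = 5.625 − 0.25·56.25 = -8.4375

-8.4375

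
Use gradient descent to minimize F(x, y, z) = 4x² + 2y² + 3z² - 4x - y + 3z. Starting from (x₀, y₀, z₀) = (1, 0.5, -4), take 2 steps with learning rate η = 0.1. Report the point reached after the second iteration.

(0.52, 0.34, -1.06)

∇F = (8x - 4, 4y - 1, 6z + 3)
Step 1: at (1, 0.5, -4), ∇F = (4, 1, -21) → (1, 0.5, -4) − 0.1·(4, 1, -21) = (0.6, 0.4, -1.9)
Step 2: at (0.6, 0.4, -1.9), ∇F = (0.8, 0.6, -8.4) → (0.6, 0.4, -1.9) − 0.1·(0.8, 0.6, -8.4) = (0.52, 0.34, -1.06)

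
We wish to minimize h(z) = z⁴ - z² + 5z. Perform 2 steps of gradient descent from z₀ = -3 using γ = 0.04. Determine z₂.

h′(z) = 4z³ - 2z + 5
z₁ = -3 − 0.04·(-97) = 0.88
z₂ = 0.88 − 0.04·5.965888 = 0.64136448

0.64136448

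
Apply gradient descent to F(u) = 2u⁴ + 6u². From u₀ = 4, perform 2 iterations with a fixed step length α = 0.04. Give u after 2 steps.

1983.87328

F′(u) = 8u³ + 12u
u₁ = 4 − 0.04·560 = -18.4
u₂ = -18.4 − 0.04·(-50056.832) = 1983.87328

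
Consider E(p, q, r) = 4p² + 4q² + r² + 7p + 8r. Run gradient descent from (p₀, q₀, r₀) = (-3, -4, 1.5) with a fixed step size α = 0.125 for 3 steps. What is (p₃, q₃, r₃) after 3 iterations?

∇E = (8p + 7, 8q, 2r + 8)
(p₁, q₁, r₁) = (-3, -4, 1.5) − 0.125·(-17, -32, 11) = (-0.875, 0, 0.125)
(p₂, q₂, r₂) = (-0.875, 0, 0.125) − 0.125·(0, 0, 8.25) = (-0.875, 0, -0.90625)
(p₃, q₃, r₃) = (-0.875, 0, -0.90625) − 0.125·(0, 0, 6.1875) = (-0.875, 0, -1.6796875)

(-0.875, 0, -1.6796875)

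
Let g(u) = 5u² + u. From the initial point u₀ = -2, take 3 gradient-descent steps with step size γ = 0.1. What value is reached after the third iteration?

-0.1

g′(u) = 10u + 1
u₁ = -2 − 0.1·(-19) = -0.1
u₂ = -0.1 − 0.1·0 = -0.1
u₃ = -0.1 − 0.1·0 = -0.1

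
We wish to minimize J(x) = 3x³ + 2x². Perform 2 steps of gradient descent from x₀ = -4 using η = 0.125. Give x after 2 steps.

-460

J′(x) = 9x² + 4x
Step 1: J′(-4) = 128; x₁ = -4 − 0.125·128 = -20
Step 2: J′(-20) = 3520; x₂ = -20 − 0.125·3520 = -460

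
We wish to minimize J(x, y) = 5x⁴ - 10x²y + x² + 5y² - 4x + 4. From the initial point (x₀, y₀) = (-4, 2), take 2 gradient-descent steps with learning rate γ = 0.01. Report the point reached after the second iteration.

(-66.2534336, 8.41824)

∇J = (20x³ - 20xy + 2x - 4, -10x² + 10y)
Step 1: at (-4, 2), ∇J = (-1132, -140) → (-4, 2) − 0.01·(-1132, -140) = (7.32, 3.4)
Step 2: at (7.32, 3.4), ∇J = (7357.34336, -501.824) → (7.32, 3.4) − 0.01·(7357.34336, -501.824) = (-66.2534336, 8.41824)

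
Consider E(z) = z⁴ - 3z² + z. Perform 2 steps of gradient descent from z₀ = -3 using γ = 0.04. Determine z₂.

E′(z) = 4z³ - 6z + 1
z₁ = -3 − 0.04·(-89) = 0.56
z₂ = 0.56 − 0.04·(-1.657536) = 0.62630144

0.62630144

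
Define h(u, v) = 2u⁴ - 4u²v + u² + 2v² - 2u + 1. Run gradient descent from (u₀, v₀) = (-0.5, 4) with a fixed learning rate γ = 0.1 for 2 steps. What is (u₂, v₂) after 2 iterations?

(-0.6296, 2.656)

∇h = (8u³ - 8uv + 2u - 2, -4u² + 4v)
Step 1: at (-0.5, 4), ∇h = (12, 15) → (-0.5, 4) − 0.1·(12, 15) = (-1.7, 2.5)
Step 2: at (-1.7, 2.5), ∇h = (-10.704, -1.56) → (-1.7, 2.5) − 0.1·(-10.704, -1.56) = (-0.6296, 2.656)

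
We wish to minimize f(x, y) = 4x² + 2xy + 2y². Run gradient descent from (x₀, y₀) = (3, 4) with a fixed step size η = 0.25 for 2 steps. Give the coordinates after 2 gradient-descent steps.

∇f = (8x + 2y, 2x + 4y)
Step 1: at (3, 4), ∇f = (32, 22) → (3, 4) − 0.25·(32, 22) = (-5, -1.5)
Step 2: at (-5, -1.5), ∇f = (-43, -16) → (-5, -1.5) − 0.25·(-43, -16) = (5.75, 2.5)

(5.75, 2.5)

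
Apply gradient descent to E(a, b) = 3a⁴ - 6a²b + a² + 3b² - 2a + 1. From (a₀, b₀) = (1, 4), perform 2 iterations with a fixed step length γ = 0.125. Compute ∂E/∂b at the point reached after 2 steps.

-319334.625

∇E = (12a³ - 12ab + 2a - 2, -6a² + 6b)
(a₁, b₁) = (1, 4) − 0.125·(-36, 18) = (5.5, 1.75)
(a₂, b₂) = (5.5, 1.75) − 0.125·(1890, -171) = (-230.75, 23.125)
∂E/∂b at (-230.75, 23.125) = -319334.625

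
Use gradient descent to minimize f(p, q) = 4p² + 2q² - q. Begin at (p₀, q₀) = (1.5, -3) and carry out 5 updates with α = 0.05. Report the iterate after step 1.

∇f = (8p, 4q - 1)
(p₁, q₁) = (1.5, -3) − 0.05·(12, -13) = (0.9, -2.35)

(0.9, -2.35)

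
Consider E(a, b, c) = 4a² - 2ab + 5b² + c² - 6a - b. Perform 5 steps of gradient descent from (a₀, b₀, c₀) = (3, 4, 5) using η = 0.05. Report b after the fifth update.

∇E = (8a - 2b - 6, -2a + 10b - 1, 2c)
(a₁, b₁, c₁) = (3, 4, 5) − 0.05·(10, 33, 10) = (2.5, 2.35, 4.5)
(a₂, b₂, c₂) = (2.5, 2.35, 4.5) − 0.05·(9.3, 17.5, 9) = (2.035, 1.475, 4.05)
(a₃, b₃, c₃) = (2.035, 1.475, 4.05) − 0.05·(7.33, 9.68, 8.1) = (1.6685, 0.991, 3.645)
(a₄, b₄, c₄) = (1.6685, 0.991, 3.645) − 0.05·(5.366, 5.573, 7.29) = (1.4002, 0.71235, 3.2805)
(a₅, b₅, c₅) = (1.4002, 0.71235, 3.2805) − 0.05·(3.7769, 3.3231, 6.561) = (1.211355, 0.546195, 2.95245)
b = 0.546195

0.546195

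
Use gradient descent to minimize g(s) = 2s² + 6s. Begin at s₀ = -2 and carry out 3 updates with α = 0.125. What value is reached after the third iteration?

g′(s) = 4s + 6
Step 1: g′(-2) = -2; s₁ = -2 − 0.125·(-2) = -1.75
Step 2: g′(-1.75) = -1; s₂ = -1.75 − 0.125·(-1) = -1.625
Step 3: g′(-1.625) = -0.5; s₃ = -1.625 − 0.125·(-0.5) = -1.5625

-1.5625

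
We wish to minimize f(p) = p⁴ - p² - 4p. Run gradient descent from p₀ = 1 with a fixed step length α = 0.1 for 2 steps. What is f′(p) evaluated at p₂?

-0.233124134912

f′(p) = 4p³ - 2p - 4
Step 1: f′(1) = -2; p₁ = 1 − 0.1·(-2) = 1.2
Step 2: f′(1.2) = 0.512; p₂ = 1.2 − 0.1·0.512 = 1.1488
f′(p) at (1.1488) = -0.233124134912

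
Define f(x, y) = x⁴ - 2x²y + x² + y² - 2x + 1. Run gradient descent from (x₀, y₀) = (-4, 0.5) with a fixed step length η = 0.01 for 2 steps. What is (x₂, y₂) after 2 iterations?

(-1.30307648, 0.834128)

∇f = (4x³ - 4xy + 2x - 2, -2x² + 2y)
Step 1: at (-4, 0.5), ∇f = (-258, -31) → (-4, 0.5) − 0.01·(-258, -31) = (-1.42, 0.81)
Step 2: at (-1.42, 0.81), ∇f = (-11.692352, -2.4128) → (-1.42, 0.81) − 0.01·(-11.692352, -2.4128) = (-1.30307648, 0.834128)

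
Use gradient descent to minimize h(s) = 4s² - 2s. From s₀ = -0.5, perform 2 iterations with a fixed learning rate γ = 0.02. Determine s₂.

h′(s) = 8s - 2
Step 1: h′(-0.5) = -6; s₁ = -0.5 − 0.02·(-6) = -0.38
Step 2: h′(-0.38) = -5.04; s₂ = -0.38 − 0.02·(-5.04) = -0.2792

-0.2792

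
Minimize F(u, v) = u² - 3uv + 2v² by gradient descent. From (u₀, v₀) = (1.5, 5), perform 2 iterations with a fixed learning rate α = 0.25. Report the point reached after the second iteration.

(3.09375, 3.375)

∇F = (2u - 3v, -3u + 4v)
Step 1: at (1.5, 5), ∇F = (-12, 15.5) → (1.5, 5) − 0.25·(-12, 15.5) = (4.5, 1.125)
Step 2: at (4.5, 1.125), ∇F = (5.625, -9) → (4.5, 1.125) − 0.25·(5.625, -9) = (3.09375, 3.375)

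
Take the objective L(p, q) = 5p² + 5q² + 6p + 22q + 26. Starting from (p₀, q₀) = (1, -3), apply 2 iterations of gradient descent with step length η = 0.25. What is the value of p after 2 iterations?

∇L = (10p + 6, 10q + 22)
Step 1: at (1, -3), ∇L = (16, -8) → (1, -3) − 0.25·(16, -8) = (-3, -1)
Step 2: at (-3, -1), ∇L = (-24, 12) → (-3, -1) − 0.25·(-24, 12) = (3, -4)
p = 3

3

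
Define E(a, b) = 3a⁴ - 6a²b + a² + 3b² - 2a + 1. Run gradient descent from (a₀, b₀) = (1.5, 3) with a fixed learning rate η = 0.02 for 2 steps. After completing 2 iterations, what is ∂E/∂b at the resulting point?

1.116777585

∇E = (12a³ - 12ab + 2a - 2, -6a² + 6b)
(a₁, b₁) = (1.5, 3) − 0.02·(-12.5, 4.5) = (1.75, 2.91)
(a₂, b₂) = (1.75, 2.91) − 0.02·(4.7025, -0.915) = (1.65595, 2.9283)
∂E/∂b at (1.65595, 2.9283) = 1.116777585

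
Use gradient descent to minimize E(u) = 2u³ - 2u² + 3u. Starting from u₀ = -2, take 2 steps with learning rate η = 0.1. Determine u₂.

-26.15

E′(u) = 6u² - 4u + 3
Step 1: E′(-2) = 35; u₁ = -2 − 0.1·35 = -5.5
Step 2: E′(-5.5) = 206.5; u₂ = -5.5 − 0.1·206.5 = -26.15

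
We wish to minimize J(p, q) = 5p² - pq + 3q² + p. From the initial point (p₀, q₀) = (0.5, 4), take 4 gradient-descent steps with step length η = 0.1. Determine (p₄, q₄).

∇J = (10p - q + 1, -p + 6q)
(p₁, q₁) = (0.5, 4) − 0.1·(2, 23.5) = (0.3, 1.65)
(p₂, q₂) = (0.3, 1.65) − 0.1·(2.35, 9.6) = (0.065, 0.69)
(p₃, q₃) = (0.065, 0.69) − 0.1·(0.96, 4.075) = (-0.031, 0.2825)
(p₄, q₄) = (-0.031, 0.2825) − 0.1·(0.4075, 1.726) = (-0.07175, 0.1099)

(-0.07175, 0.1099)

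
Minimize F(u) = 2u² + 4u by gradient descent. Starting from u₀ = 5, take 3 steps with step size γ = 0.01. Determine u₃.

F′(u) = 4u + 4
Step 1: F′(5) = 24; u₁ = 5 − 0.01·24 = 4.76
Step 2: F′(4.76) = 23.04; u₂ = 4.76 − 0.01·23.04 = 4.5296
Step 3: F′(4.5296) = 22.1184; u₃ = 4.5296 − 0.01·22.1184 = 4.308416

4.308416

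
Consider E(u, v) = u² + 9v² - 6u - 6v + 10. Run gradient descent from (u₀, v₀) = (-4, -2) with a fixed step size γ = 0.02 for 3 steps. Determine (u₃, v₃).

(-3.193152, -0.278336)

∇E = (2u - 6, 18v - 6)
Step 1: at (-4, -2), ∇E = (-14, -42) → (-4, -2) − 0.02·(-14, -42) = (-3.72, -1.16)
Step 2: at (-3.72, -1.16), ∇E = (-13.44, -26.88) → (-3.72, -1.16) − 0.02·(-13.44, -26.88) = (-3.4512, -0.6224)
Step 3: at (-3.4512, -0.6224), ∇E = (-12.9024, -17.2032) → (-3.4512, -0.6224) − 0.02·(-12.9024, -17.2032) = (-3.193152, -0.278336)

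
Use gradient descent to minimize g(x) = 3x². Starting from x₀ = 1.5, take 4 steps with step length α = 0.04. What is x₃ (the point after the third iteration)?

0.658464

g′(x) = 6x
x₁ = 1.5 − 0.04·9 = 1.14
x₂ = 1.14 − 0.04·6.84 = 0.8664
x₃ = 0.8664 − 0.04·5.1984 = 0.658464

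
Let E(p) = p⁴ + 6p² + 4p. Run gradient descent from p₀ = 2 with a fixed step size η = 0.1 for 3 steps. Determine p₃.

-7036

E′(p) = 4p³ + 12p + 4
Step 1: E′(2) = 60; p₁ = 2 − 0.1·60 = -4
Step 2: E′(-4) = -300; p₂ = -4 − 0.1·(-300) = 26
Step 3: E′(26) = 70620; p₃ = 26 − 0.1·70620 = -7036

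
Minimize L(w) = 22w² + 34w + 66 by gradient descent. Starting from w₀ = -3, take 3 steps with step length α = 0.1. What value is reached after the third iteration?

86.768

L′(w) = 44w + 34
w₁ = -3 − 0.1·(-98) = 6.8
w₂ = 6.8 − 0.1·333.2 = -26.52
w₃ = -26.52 − 0.1·(-1132.88) = 86.768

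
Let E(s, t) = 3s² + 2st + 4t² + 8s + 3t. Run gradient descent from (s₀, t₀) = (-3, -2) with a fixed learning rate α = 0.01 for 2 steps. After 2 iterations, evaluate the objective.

∇E = (6s + 2t + 8, 2s + 8t + 3)
(s₁, t₁) = (-3, -2) − 0.01·(-14, -19) = (-2.86, -1.81)
(s₂, t₂) = (-2.86, -1.81) − 0.01·(-12.78, -17.2) = (-2.7322, -1.638)
E(-2.7322, -1.638) = 15.30601372

15.30601372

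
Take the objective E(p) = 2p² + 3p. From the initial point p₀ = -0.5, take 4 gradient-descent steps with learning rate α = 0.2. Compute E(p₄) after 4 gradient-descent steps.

E′(p) = 4p + 3
Step 1: E′(-0.5) = 1; p₁ = -0.5 − 0.2·1 = -0.7
Step 2: E′(-0.7) = 0.2; p₂ = -0.7 − 0.2·0.2 = -0.74
Step 3: E′(-0.74) = 0.04; p₃ = -0.74 − 0.2·0.04 = -0.748
Step 4: E′(-0.748) = 0.008; p₄ = -0.748 − 0.2·0.008 = -0.7496
E(-0.7496) = -1.12499968

-1.12499968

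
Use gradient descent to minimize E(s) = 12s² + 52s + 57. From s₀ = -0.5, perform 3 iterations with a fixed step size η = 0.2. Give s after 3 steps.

E′(s) = 24s + 52
s₁ = -0.5 − 0.2·40 = -8.5
s₂ = -8.5 − 0.2·(-152) = 21.9
s₃ = 21.9 − 0.2·577.6 = -93.62

-93.62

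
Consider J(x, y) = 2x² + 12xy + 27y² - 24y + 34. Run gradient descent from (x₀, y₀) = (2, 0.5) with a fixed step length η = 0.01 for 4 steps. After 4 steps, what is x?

1.59579696

∇J = (4x + 12y, 12x + 54y - 24)
(x₁, y₁) = (2, 0.5) − 0.01·(14, 27) = (1.86, 0.23)
(x₂, y₂) = (1.86, 0.23) − 0.01·(10.2, 10.74) = (1.758, 0.1226)
(x₃, y₃) = (1.758, 0.1226) − 0.01·(8.5032, 3.7164) = (1.672968, 0.085436)
(x₄, y₄) = (1.672968, 0.085436) − 0.01·(7.717104, 0.68916) = (1.59579696, 0.0785444)
x = 1.59579696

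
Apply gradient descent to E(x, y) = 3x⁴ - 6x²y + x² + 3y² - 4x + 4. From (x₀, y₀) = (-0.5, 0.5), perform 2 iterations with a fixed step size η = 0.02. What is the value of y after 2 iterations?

0.435788

∇E = (12x³ - 12xy + 2x - 4, -6x² + 6y)
Step 1: at (-0.5, 0.5), ∇E = (-3.5, 1.5) → (-0.5, 0.5) − 0.02·(-3.5, 1.5) = (-0.43, 0.47)
Step 2: at (-0.43, 0.47), ∇E = (-3.388884, 1.7106) → (-0.43, 0.47) − 0.02·(-3.388884, 1.7106) = (-0.36222232, 0.435788)
y = 0.435788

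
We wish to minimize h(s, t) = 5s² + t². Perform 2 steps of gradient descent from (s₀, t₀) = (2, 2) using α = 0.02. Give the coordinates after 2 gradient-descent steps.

∇h = (10s, 2t)
(s₁, t₁) = (2, 2) − 0.02·(20, 4) = (1.6, 1.92)
(s₂, t₂) = (1.6, 1.92) − 0.02·(16, 3.84) = (1.28, 1.8432)

(1.28, 1.8432)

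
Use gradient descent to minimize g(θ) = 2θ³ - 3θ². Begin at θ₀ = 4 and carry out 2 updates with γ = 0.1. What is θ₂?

g′(θ) = 6θ² - 6θ
Step 1: g′(4) = 72; θ₁ = 4 − 0.1·72 = -3.2
Step 2: g′(-3.2) = 80.64; θ₂ = -3.2 − 0.1·80.64 = -11.264

-11.264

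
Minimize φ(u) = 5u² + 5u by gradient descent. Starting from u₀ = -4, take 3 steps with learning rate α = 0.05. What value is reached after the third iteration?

φ′(u) = 10u + 5
Step 1: φ′(-4) = -35; u₁ = -4 − 0.05·(-35) = -2.25
Step 2: φ′(-2.25) = -17.5; u₂ = -2.25 − 0.05·(-17.5) = -1.375
Step 3: φ′(-1.375) = -8.75; u₃ = -1.375 − 0.05·(-8.75) = -0.9375

-0.9375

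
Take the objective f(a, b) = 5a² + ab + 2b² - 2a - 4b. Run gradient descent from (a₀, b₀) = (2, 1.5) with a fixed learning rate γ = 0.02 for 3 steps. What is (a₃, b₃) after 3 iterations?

(1.052596, 1.299872)

∇f = (10a + b - 2, a + 4b - 4)
Step 1: at (2, 1.5), ∇f = (19.5, 4) → (2, 1.5) − 0.02·(19.5, 4) = (1.61, 1.42)
Step 2: at (1.61, 1.42), ∇f = (15.52, 3.29) → (1.61, 1.42) − 0.02·(15.52, 3.29) = (1.2996, 1.3542)
Step 3: at (1.2996, 1.3542), ∇f = (12.3502, 2.7164) → (1.2996, 1.3542) − 0.02·(12.3502, 2.7164) = (1.052596, 1.299872)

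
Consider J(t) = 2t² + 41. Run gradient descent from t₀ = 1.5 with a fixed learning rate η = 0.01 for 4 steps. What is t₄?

J′(t) = 4t
Step 1: J′(1.5) = 6; t₁ = 1.5 − 0.01·6 = 1.44
Step 2: J′(1.44) = 5.76; t₂ = 1.44 − 0.01·5.76 = 1.3824
Step 3: J′(1.3824) = 5.5296; t₃ = 1.3824 − 0.01·5.5296 = 1.327104
Step 4: J′(1.327104) = 5.308416; t₄ = 1.327104 − 0.01·5.308416 = 1.27401984

1.27401984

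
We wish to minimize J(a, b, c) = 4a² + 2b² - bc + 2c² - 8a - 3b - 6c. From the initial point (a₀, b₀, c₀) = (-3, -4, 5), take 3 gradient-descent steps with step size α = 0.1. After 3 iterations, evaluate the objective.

-9.464832

∇J = (8a - 8, 4b - c - 3, -b + 4c - 6)
(a₁, b₁, c₁) = (-3, -4, 5) − 0.1·(-32, -24, 18) = (0.2, -1.6, 3.2)
(a₂, b₂, c₂) = (0.2, -1.6, 3.2) − 0.1·(-6.4, -12.6, 8.4) = (0.84, -0.34, 2.36)
(a₃, b₃, c₃) = (0.84, -0.34, 2.36) − 0.1·(-1.28, -6.72, 3.78) = (0.968, 0.332, 1.982)
J(0.968, 0.332, 1.982) = -9.464832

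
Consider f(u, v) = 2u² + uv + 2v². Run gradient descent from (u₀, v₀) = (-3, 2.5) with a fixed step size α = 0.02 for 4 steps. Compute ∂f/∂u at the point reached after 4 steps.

-7.26130392

∇f = (4u + v, u + 4v)
(u₁, v₁) = (-3, 2.5) − 0.02·(-9.5, 7) = (-2.81, 2.36)
(u₂, v₂) = (-2.81, 2.36) − 0.02·(-8.88, 6.63) = (-2.6324, 2.2274)
(u₃, v₃) = (-2.6324, 2.2274) − 0.02·(-8.3022, 6.2772) = (-2.466356, 2.101856)
(u₄, v₄) = (-2.466356, 2.101856) − 0.02·(-7.763568, 5.941068) = (-2.31108464, 1.98303464)
∂f/∂u at (-2.31108464, 1.98303464) = -7.26130392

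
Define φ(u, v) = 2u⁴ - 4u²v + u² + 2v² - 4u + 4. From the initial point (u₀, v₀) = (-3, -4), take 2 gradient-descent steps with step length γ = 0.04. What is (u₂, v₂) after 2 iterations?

(-305.43835904, 14.005504)

∇φ = (8u³ - 8uv + 2u - 4, -4u² + 4v)
Step 1: at (-3, -4), ∇φ = (-322, -52) → (-3, -4) − 0.04·(-322, -52) = (9.88, -1.92)
Step 2: at (9.88, -1.92), ∇φ = (7882.958976, -398.1376) → (9.88, -1.92) − 0.04·(7882.958976, -398.1376) = (-305.43835904, 14.005504)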